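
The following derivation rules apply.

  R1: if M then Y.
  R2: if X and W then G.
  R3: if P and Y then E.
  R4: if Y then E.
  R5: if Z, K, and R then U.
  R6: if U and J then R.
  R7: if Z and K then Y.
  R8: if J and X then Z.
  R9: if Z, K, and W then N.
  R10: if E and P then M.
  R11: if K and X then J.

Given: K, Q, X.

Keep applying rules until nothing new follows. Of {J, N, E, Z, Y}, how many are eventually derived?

4

K and X hold, so J follows (R11).
J and X hold, so Z follows (R8).
Z and K hold, so Y follows (R7).
Y holds, so E follows (R4).
J: reached.
N would need Z, K, and W (R9), but W is never established.
E: reached.
Z: reached.
Y: reached.
Reached: J, E, Z, and Y — 4 of the 5.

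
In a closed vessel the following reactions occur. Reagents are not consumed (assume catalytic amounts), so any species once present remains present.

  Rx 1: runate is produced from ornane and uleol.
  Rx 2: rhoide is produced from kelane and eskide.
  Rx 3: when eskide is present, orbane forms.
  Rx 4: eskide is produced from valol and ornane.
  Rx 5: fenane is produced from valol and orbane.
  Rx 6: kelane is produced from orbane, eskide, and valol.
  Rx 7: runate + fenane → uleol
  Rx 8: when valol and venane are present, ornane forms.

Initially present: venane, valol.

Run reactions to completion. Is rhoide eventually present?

valol and venane present → ornane forms (Rx 8).
valol and ornane present → eskide forms (Rx 4).
eskide present → orbane forms (Rx 3).
orbane, eskide, and valol present → kelane forms (Rx 6).
kelane and eskide present → rhoide forms (Rx 2).

Yes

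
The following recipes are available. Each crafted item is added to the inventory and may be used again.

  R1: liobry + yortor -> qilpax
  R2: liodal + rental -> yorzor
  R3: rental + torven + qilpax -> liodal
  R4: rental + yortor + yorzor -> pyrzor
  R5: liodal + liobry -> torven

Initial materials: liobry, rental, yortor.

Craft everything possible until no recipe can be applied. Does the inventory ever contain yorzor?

No

yorzor would need liodal and rental (R2), but liodal is never obtained.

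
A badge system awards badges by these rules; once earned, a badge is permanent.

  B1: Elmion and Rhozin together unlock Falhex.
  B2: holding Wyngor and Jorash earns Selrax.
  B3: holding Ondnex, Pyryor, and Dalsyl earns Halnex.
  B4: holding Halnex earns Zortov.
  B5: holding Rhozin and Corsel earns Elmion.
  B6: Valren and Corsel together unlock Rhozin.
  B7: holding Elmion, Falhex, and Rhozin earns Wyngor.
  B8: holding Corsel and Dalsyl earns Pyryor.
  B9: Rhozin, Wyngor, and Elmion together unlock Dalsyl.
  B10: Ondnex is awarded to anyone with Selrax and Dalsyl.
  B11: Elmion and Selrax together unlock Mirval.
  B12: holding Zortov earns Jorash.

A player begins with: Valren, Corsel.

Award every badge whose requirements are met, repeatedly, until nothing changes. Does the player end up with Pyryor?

Yes

With Valren and Corsel, Rhozin is earned (B6).
With Rhozin and Corsel, Elmion is earned (B5).
With Elmion and Rhozin, Falhex is earned (B1).
With Elmion, Falhex, and Rhozin, Wyngor is earned (B7).
With Rhozin, Wyngor, and Elmion, Dalsyl is earned (B9).
With Corsel and Dalsyl, Pyryor is earned (B8).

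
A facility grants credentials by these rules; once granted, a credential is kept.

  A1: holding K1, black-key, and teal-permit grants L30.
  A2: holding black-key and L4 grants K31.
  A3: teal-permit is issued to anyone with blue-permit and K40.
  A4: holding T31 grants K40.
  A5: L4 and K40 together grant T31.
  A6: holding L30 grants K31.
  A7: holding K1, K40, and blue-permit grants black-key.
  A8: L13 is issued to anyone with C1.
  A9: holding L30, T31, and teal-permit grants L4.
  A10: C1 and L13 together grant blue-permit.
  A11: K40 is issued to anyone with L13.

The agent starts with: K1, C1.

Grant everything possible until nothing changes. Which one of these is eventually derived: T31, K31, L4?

Holding C1 grants L13 (A8).
Holding L13 grants K40 (A11).
Holding C1 and L13 grants blue-permit (A10).
Holding blue-permit and K40 grants teal-permit (A3).
Holding K1, K40, and blue-permit grants black-key (A7).
Holding K1, black-key, and teal-permit grants L30 (A1).
Holding L30 grants K31 (A6).
T31 would need L4 and K40 (A5), but L4 is never granted. L4 would need L30, T31, and teal-permit (A9), but T31 is never granted.

K31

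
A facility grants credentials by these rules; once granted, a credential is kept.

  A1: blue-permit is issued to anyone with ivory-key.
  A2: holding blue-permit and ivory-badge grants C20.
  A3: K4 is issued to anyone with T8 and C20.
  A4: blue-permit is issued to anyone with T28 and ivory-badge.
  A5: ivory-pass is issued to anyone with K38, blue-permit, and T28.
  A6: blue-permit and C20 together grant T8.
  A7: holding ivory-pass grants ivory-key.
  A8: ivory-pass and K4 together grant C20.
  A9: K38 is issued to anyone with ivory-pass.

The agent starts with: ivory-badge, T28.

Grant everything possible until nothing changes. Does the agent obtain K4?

Holding T28 and ivory-badge grants blue-permit (A4).
Holding blue-permit and ivory-badge grants C20 (A2).
Holding blue-permit and C20 grants T8 (A6).
Holding T8 and C20 grants K4 (A3).

Yes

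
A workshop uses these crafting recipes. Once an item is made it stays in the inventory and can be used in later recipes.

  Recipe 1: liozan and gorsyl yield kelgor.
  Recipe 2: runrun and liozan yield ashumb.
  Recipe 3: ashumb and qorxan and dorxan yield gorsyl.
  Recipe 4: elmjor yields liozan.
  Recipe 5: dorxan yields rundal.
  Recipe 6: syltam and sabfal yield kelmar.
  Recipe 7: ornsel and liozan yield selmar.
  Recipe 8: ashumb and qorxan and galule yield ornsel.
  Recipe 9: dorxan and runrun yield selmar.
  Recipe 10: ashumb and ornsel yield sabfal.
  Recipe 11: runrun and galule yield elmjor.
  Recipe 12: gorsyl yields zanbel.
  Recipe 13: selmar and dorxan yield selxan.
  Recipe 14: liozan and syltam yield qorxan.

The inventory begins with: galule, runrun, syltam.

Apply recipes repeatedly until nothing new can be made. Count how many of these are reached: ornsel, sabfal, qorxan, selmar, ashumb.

runrun and galule → elmjor (Recipe 11).
Using Recipe 4, elmjor makes liozan.
runrun and liozan → ashumb (Recipe 2).
Using Recipe 14, liozan and syltam make qorxan.
Using Recipe 8, ashumb, qorxan, and galule make ornsel.
ornsel and liozan → selmar (Recipe 7).
ashumb and ornsel → sabfal (Recipe 10).
ornsel: reached.
sabfal: reached.
qorxan: reached.
selmar: reached.
ashumb: reached.
All 5 are reached.

5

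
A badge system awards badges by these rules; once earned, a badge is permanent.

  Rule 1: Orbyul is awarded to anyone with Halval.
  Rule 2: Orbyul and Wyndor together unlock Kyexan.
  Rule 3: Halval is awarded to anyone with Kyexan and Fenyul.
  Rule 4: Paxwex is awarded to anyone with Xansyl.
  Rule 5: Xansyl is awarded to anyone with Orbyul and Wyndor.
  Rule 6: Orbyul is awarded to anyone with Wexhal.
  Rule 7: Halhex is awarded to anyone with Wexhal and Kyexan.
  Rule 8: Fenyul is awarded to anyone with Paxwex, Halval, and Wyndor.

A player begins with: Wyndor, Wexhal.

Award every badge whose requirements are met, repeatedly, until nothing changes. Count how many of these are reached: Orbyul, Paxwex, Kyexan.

3

With Wexhal, Orbyul is earned (Rule 6).
With Orbyul and Wyndor, Xansyl is earned (Rule 5).
With Orbyul and Wyndor, Kyexan is earned (Rule 2).
With Xansyl, Paxwex is earned (Rule 4).
Orbyul: reached.
Paxwex: reached.
Kyexan: reached.
All 3 are reached.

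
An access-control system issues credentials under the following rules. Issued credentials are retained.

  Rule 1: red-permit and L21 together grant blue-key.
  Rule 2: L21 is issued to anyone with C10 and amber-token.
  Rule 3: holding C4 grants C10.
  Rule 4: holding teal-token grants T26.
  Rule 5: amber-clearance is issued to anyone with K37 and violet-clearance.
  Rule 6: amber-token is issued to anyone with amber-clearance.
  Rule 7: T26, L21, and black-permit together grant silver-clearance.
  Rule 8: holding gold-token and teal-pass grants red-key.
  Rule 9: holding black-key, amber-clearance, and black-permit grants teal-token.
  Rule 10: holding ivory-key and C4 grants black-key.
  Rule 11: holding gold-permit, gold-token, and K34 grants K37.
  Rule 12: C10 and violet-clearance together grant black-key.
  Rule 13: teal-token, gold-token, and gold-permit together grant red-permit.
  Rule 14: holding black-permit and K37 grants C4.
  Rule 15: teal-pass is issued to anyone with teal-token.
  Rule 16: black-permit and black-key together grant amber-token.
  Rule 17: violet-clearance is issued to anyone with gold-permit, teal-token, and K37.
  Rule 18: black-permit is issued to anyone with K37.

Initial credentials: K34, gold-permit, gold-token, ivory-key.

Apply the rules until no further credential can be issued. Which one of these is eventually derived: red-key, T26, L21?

L21

Holding gold-permit, gold-token, and K34 grants K37 (Rule 11).
Holding K37 grants black-permit (Rule 18).
Holding black-permit and K37 grants C4 (Rule 14).
Holding ivory-key and C4 grants black-key (Rule 10).
Holding C4 grants C10 (Rule 3).
Holding black-permit and black-key grants amber-token (Rule 16).
Holding C10 and amber-token grants L21 (Rule 2).
red-key would need gold-token and teal-pass (Rule 8), but teal-pass is never granted. T26 would need teal-token (Rule 4), but teal-token is never granted.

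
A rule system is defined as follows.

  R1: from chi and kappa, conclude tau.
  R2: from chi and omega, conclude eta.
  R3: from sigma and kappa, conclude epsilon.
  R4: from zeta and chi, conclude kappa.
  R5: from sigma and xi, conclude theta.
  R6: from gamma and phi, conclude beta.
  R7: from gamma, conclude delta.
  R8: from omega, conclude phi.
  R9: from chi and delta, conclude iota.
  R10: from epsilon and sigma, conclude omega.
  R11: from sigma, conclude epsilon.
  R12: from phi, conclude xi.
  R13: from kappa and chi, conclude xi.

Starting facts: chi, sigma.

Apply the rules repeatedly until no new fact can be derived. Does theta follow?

From sigma, R11 gives epsilon.
From epsilon and sigma, R10 gives omega.
From omega, R8 gives phi.
From phi, R12 gives xi.
sigma and xi hold, so theta follows (R5).

Yes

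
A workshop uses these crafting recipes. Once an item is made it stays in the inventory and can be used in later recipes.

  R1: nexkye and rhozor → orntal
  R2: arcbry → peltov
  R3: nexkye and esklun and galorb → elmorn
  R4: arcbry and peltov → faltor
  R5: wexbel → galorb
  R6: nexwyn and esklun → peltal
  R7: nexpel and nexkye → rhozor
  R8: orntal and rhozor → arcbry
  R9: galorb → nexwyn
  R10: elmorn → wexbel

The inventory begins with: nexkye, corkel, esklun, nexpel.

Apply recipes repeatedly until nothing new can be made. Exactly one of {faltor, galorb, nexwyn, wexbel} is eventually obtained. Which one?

nexpel and nexkye → rhozor (R7).
Using R1, nexkye and rhozor make orntal.
Using R8, orntal and rhozor make arcbry.
Using R2, arcbry makes peltov.
Using R4, arcbry and peltov make faltor.
wexbel would need elmorn (R10), but elmorn is never obtained. galorb would need wexbel (R5), but wexbel is never obtained. nexwyn would need galorb (R9), but galorb is never obtained.

faltor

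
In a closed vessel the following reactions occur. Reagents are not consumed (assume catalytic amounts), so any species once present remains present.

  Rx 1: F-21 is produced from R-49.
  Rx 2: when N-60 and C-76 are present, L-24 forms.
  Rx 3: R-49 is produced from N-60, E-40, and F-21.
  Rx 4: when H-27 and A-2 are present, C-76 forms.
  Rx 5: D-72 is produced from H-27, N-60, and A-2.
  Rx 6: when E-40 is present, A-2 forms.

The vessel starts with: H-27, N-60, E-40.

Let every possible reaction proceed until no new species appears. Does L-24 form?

E-40 present → A-2 forms (Rx 6).
H-27 and A-2 present → C-76 forms (Rx 4).
N-60 and C-76 present → L-24 forms (Rx 2).

Yes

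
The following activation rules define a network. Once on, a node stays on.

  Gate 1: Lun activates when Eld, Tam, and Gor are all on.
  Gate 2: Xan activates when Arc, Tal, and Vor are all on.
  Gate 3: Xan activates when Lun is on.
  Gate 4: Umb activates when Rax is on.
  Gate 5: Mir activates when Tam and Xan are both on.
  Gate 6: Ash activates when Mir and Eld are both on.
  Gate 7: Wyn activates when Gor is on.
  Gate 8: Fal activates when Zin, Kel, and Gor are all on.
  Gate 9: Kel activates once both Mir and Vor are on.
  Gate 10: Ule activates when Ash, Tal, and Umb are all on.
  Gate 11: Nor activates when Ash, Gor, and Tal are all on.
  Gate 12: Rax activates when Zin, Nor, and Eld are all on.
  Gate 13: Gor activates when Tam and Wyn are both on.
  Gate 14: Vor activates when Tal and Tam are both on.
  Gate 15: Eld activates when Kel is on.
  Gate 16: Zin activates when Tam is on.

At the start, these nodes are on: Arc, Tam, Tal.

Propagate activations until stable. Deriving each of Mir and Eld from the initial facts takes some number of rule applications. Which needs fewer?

Mir

Mir: Gate 14: Tal and Tam on → Vor on. Arc, Tal, and Vor are on, so Xan activates (Gate 2). Tam and Xan are on, so Mir activates (Gate 5). [3 rule applications]
Eld: Tal and Tam are on, so Vor activates (Gate 14). Gate 2: Arc, Tal, and Vor on → Xan on. Gate 5: Tam and Xan on → Mir on. Mir and Vor are on, so Kel activates (Gate 9). Kel is on, so Eld activates (Gate 15). [5 rule applications]
Mir needs fewer.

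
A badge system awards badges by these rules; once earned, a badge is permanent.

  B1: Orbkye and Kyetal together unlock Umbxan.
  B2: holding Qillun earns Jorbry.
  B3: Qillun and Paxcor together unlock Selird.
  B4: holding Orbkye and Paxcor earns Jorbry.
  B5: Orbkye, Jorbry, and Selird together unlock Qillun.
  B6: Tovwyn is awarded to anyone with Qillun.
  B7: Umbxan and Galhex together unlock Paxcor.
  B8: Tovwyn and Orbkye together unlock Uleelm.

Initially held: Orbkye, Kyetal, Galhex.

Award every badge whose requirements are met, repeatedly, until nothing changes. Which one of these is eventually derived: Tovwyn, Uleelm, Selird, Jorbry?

With Orbkye and Kyetal, Umbxan is earned (B1).
With Umbxan and Galhex, Paxcor is earned (B7).
With Orbkye and Paxcor, Jorbry is earned (B4).
Tovwyn would need Qillun (B6), but Qillun is never earned. Selird would need Qillun and Paxcor (B3), but Qillun is never earned. Uleelm would need Tovwyn and Orbkye (B8), but Tovwyn is never earned.

Jorbry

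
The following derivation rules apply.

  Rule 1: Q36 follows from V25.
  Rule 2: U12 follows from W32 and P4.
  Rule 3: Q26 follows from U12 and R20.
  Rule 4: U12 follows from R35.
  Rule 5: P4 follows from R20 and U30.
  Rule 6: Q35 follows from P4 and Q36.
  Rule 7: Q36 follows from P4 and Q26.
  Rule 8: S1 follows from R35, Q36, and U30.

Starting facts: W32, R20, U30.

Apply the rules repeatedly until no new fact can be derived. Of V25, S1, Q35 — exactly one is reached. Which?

From R20 and U30, Rule 5 gives P4.
W32 and P4 hold, so U12 follows (Rule 2).
U12 and R20 hold, so Q26 follows (Rule 3).
From P4 and Q26, Rule 7 gives Q36.
From P4 and Q36, Rule 6 gives Q35.
S1 would need R35, Q36, and U30 (Rule 8), but R35 is never established. No rule produces V25, and it is not given.

Q35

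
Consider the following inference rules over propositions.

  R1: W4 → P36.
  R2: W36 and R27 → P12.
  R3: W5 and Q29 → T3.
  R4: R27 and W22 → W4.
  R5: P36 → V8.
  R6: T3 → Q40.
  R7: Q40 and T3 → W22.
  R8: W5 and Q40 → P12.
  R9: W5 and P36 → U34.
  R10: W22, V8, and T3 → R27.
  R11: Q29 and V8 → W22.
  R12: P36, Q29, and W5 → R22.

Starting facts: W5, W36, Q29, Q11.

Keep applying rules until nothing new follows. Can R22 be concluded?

R22 would need P36, Q29, and W5 (R12), but P36 is never established.

No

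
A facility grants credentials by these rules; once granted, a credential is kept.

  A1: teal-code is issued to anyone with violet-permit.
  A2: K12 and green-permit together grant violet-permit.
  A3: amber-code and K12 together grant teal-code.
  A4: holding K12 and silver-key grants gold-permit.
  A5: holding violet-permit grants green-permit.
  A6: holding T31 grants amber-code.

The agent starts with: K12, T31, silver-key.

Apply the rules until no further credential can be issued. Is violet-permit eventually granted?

violet-permit would need K12 and green-permit (A2), but green-permit is never granted.

No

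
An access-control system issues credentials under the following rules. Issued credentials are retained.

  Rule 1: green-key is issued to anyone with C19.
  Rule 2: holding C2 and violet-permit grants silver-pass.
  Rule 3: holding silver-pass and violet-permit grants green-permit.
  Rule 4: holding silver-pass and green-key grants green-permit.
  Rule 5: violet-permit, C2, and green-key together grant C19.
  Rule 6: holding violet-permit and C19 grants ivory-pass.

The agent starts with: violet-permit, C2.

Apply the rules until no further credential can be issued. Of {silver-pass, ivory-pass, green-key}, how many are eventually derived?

Holding C2 and violet-permit grants silver-pass (Rule 2).
silver-pass: reached.
ivory-pass would need violet-permit and C19 (Rule 6), but C19 is never granted.
green-key would need C19 (Rule 1), but C19 is never granted.
Reached: silver-pass — 1 of the 3.

1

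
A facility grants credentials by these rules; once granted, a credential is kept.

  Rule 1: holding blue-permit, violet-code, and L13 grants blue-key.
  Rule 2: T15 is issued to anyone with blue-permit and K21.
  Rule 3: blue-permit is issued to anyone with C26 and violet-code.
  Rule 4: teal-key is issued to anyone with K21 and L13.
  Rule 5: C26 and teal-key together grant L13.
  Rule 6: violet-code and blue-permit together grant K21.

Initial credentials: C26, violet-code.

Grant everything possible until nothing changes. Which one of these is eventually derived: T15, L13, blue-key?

Holding C26 and violet-code grants blue-permit (Rule 3).
Holding violet-code and blue-permit grants K21 (Rule 6).
Holding blue-permit and K21 grants T15 (Rule 2).
L13 would need C26 and teal-key (Rule 5), but teal-key is never granted. blue-key would need blue-permit, violet-code, and L13 (Rule 1), but L13 is never granted.

T15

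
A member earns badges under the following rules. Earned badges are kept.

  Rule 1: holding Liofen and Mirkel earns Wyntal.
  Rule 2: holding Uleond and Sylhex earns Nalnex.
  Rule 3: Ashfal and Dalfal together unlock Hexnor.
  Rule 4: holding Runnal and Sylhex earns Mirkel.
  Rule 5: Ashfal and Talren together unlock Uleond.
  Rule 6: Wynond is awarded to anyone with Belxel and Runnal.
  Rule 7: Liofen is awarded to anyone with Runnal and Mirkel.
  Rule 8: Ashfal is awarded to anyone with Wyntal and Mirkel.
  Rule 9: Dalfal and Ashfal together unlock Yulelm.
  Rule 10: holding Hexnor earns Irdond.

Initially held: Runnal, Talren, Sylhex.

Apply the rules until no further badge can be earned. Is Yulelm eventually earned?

No

Yulelm would need Dalfal and Ashfal (Rule 9), but Dalfal is never earned.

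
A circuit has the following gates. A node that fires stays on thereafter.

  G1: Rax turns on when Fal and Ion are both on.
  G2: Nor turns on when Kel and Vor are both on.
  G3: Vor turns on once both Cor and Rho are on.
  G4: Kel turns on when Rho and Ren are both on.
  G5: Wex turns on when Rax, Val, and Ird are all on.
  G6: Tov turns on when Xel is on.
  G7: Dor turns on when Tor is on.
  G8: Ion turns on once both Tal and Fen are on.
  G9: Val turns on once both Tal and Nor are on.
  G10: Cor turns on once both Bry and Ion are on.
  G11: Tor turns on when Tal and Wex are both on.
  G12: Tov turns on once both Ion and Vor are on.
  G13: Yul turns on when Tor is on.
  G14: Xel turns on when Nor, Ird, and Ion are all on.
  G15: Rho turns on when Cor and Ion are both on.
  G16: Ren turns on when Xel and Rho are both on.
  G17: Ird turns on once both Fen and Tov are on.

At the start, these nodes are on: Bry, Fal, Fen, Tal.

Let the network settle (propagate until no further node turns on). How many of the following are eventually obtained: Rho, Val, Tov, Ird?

G8: Tal and Fen on → Ion on.
Bry and Ion are on, so Cor turns on (G10).
Cor and Ion are on, so Rho turns on (G15).
Cor and Rho are on, so Vor turns on (G3).
Ion and Vor are on, so Tov turns on (G12).
Fen and Tov are on, so Ird turns on (G17).
Rho: reached.
Val would need Tal and Nor (G9), but Nor never turns on.
Tov: reached.
Ird: reached.
Reached: Rho, Tov, and Ird — 3 of the 4.

3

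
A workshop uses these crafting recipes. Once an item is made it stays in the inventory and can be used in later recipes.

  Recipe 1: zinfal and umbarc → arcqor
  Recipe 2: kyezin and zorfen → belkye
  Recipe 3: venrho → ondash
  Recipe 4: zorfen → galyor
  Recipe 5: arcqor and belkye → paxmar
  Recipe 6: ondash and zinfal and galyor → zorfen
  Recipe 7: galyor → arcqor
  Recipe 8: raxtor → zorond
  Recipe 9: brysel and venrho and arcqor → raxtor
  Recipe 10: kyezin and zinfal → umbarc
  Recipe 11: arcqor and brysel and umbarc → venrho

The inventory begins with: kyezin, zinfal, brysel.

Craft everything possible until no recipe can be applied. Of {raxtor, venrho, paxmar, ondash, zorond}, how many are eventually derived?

4

kyezin and zinfal → umbarc (Recipe 10).
Using Recipe 1, zinfal and umbarc make arcqor.
arcqor and brysel and umbarc → venrho (Recipe 11).
venrho → ondash (Recipe 3).
brysel and venrho and arcqor → raxtor (Recipe 9).
Using Recipe 8, raxtor makes zorond.
raxtor: reached.
venrho: reached.
paxmar would need arcqor and belkye (Recipe 5), but belkye is never obtained.
ondash: reached.
zorond: reached.
Reached: raxtor, venrho, ondash, and zorond — 4 of the 5.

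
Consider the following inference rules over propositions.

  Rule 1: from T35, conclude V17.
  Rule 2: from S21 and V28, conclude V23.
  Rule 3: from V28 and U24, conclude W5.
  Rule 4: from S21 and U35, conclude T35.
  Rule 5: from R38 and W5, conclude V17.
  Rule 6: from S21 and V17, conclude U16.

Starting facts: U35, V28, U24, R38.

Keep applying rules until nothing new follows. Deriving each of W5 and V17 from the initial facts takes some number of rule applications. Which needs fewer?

W5

W5: From V28 and U24, Rule 3 gives W5. [1 rule application]
V17: From V28 and U24, Rule 3 gives W5. From R38 and W5, Rule 5 gives V17. [2 rule applications]
W5 needs fewer.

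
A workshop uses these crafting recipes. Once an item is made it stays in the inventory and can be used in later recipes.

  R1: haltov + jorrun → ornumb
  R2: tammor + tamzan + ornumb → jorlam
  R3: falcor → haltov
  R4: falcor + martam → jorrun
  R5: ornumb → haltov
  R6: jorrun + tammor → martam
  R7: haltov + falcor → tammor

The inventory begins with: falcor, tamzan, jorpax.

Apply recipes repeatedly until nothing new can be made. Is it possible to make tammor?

Using R3, falcor makes haltov.
haltov + falcor → tammor (R7).

Yes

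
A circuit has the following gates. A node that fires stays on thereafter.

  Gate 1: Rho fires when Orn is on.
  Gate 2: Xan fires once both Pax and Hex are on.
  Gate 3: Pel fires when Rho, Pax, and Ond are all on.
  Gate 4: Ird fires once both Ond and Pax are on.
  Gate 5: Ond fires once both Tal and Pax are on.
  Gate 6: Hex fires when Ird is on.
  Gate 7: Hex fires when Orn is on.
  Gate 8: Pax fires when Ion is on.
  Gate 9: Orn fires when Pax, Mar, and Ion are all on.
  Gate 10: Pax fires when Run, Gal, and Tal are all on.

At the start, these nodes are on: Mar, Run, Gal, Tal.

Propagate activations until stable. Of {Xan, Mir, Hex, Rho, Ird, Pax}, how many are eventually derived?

4

Run, Gal, and Tal are on, so Pax fires (Gate 10).
Gate 5: Tal and Pax on → Ond on.
Gate 4: Ond and Pax on → Ird on.
Ird is on, so Hex fires (Gate 6).
Gate 2: Pax and Hex on → Xan on.
Xan: reached.
No rule produces Mir, and it is not given.
Hex: reached.
Rho would need Orn (Gate 1), but Orn never turns on.
Ird: reached.
Pax: reached.
Reached: Xan, Hex, Ird, and Pax — 4 of the 6.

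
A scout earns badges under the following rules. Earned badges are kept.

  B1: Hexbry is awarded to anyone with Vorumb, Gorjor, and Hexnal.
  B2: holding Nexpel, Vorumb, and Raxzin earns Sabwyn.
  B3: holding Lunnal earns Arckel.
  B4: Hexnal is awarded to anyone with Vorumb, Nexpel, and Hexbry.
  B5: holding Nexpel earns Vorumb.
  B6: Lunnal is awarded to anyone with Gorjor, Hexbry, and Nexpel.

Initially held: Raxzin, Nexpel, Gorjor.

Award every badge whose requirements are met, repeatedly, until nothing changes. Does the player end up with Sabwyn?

With Nexpel, Vorumb is earned (B5).
With Nexpel, Vorumb, and Raxzin, Sabwyn is earned (B2).

Yes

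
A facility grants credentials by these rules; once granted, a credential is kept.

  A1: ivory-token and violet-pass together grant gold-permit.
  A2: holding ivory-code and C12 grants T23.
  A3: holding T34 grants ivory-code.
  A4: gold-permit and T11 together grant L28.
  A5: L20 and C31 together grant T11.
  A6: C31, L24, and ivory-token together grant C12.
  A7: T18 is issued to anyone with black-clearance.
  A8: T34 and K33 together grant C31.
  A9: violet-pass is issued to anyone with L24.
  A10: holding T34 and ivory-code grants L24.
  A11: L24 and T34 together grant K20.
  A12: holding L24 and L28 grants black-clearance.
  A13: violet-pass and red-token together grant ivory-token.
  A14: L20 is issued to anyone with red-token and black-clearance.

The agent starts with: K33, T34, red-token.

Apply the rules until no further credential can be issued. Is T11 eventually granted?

No

T11 would need L20 and C31 (A5), but L20 is never granted.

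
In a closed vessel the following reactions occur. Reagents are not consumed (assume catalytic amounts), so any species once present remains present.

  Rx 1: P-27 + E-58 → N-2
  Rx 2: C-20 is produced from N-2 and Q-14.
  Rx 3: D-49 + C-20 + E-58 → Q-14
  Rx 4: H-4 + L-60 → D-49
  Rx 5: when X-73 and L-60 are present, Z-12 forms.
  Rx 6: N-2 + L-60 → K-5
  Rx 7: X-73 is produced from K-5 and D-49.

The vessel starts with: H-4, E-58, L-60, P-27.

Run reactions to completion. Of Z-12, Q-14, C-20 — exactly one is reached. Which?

Z-12

H-4 and L-60 present → D-49 forms (Rx 4).
P-27 and E-58 present → N-2 forms (Rx 1).
N-2 and L-60 present → K-5 forms (Rx 6).
K-5 and D-49 present → X-73 forms (Rx 7).
X-73 and L-60 present → Z-12 forms (Rx 5).
Q-14 would need D-49, C-20, and E-58 (Rx 3), but C-20 never forms. C-20 would need N-2 and Q-14 (Rx 2), but Q-14 never forms.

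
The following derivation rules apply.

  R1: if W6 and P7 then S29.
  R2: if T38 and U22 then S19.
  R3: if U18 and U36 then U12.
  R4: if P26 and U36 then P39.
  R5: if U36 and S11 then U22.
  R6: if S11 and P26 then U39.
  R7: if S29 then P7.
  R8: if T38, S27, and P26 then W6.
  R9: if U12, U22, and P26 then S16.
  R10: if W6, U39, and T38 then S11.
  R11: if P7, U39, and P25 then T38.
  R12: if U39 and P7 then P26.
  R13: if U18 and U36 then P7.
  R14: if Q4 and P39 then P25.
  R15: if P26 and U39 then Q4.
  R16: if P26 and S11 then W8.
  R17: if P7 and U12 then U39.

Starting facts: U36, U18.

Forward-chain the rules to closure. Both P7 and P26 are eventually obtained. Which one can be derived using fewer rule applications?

P7: U18 and U36 hold, so P7 follows (R13). [1 rule application]
P26: U18 and U36 hold, so U12 follows (R3). From U18 and U36, R13 gives P7. From P7 and U12, R17 gives U39. From U39 and P7, R12 gives P26. [4 rule applications]
P7 needs fewer.

P7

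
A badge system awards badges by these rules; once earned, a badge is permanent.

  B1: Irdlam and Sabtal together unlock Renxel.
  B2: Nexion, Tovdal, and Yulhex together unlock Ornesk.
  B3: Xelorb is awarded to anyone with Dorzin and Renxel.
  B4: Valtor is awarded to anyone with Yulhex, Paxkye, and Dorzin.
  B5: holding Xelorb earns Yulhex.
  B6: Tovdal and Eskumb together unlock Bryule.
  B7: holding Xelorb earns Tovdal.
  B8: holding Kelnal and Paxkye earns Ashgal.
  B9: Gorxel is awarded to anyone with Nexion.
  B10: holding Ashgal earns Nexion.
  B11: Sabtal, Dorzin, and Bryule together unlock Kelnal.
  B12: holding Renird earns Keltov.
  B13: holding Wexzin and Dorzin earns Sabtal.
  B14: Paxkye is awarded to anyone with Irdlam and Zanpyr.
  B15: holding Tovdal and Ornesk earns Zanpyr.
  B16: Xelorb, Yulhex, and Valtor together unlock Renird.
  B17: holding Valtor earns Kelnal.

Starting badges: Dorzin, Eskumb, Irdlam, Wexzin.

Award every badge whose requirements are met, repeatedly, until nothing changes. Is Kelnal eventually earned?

Yes

With Wexzin and Dorzin, Sabtal is earned (B13).
With Irdlam and Sabtal, Renxel is earned (B1).
With Dorzin and Renxel, Xelorb is earned (B3).
With Xelorb, Tovdal is earned (B7).
With Tovdal and Eskumb, Bryule is earned (B6).
With Sabtal, Dorzin, and Bryule, Kelnal is earned (B11).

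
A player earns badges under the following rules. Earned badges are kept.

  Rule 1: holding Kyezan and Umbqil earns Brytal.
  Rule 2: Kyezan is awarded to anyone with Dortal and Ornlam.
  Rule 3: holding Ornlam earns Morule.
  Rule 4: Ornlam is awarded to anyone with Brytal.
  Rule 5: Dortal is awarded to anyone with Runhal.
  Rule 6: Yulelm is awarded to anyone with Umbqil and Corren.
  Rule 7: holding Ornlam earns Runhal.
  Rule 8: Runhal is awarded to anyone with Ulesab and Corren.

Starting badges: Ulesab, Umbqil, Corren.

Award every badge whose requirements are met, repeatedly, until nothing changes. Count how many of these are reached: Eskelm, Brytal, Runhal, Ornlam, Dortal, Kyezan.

With Ulesab and Corren, Runhal is earned (Rule 8).
With Runhal, Dortal is earned (Rule 5).
No rule produces Eskelm, and it is not given.
Brytal would need Kyezan and Umbqil (Rule 1), but Kyezan is never earned.
Runhal: reached.
Ornlam would need Brytal (Rule 4), but Brytal is never earned.
Dortal: reached.
Kyezan would need Dortal and Ornlam (Rule 2), but Ornlam is never earned.
Reached: Runhal and Dortal — 2 of the 6.

2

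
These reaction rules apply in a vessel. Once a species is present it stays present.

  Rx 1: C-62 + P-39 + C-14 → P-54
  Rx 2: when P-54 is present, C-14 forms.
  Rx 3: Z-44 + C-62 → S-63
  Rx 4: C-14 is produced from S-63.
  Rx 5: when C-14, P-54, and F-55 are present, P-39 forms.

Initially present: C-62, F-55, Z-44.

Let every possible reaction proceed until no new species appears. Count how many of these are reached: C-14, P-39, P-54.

1

Z-44 and C-62 present → S-63 forms (Rx 3).
S-63 present → C-14 forms (Rx 4).
C-14: reached.
P-39 would need C-14, P-54, and F-55 (Rx 5), but P-54 never forms.
P-54 would need C-62, P-39, and C-14 (Rx 1), but P-39 never forms.
Reached: C-14 — 1 of the 3.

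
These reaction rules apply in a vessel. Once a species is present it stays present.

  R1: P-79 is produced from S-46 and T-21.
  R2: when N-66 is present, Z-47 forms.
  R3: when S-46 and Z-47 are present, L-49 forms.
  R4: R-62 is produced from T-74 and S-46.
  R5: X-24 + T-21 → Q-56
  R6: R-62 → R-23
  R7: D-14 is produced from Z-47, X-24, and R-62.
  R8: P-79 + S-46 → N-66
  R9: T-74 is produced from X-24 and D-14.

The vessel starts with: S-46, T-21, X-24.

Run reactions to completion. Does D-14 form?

No

D-14 would need Z-47, X-24, and R-62 (R7), but R-62 never forms.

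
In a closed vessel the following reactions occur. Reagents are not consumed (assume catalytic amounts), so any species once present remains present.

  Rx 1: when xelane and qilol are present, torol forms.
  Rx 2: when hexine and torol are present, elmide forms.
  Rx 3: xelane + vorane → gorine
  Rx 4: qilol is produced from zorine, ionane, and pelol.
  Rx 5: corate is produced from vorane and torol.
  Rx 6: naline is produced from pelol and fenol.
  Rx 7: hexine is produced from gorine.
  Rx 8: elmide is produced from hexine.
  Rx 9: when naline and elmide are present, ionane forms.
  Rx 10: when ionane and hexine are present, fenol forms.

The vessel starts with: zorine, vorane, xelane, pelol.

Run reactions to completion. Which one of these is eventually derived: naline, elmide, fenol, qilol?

elmide

xelane and vorane present → gorine forms (Rx 3).
gorine present → hexine forms (Rx 7).
hexine present → elmide forms (Rx 8).
qilol would need zorine, ionane, and pelol (Rx 4), but ionane never forms. fenol would need ionane and hexine (Rx 10), but ionane never forms. naline would need pelol and fenol (Rx 6), but fenol never forms.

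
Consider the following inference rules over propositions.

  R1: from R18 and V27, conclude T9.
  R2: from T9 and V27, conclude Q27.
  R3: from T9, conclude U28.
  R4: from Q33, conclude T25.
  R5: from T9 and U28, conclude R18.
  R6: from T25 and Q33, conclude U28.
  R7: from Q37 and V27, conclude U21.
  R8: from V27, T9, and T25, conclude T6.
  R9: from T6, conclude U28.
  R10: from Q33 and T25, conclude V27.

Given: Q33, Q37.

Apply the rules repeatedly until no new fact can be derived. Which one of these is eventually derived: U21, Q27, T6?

U21

Q33 holds, so T25 follows (R4).
From Q33 and T25, R10 gives V27.
From Q37 and V27, R7 gives U21.
T6 would need V27, T9, and T25 (R8), but T9 is never established. Q27 would need T9 and V27 (R2), but T9 is never established.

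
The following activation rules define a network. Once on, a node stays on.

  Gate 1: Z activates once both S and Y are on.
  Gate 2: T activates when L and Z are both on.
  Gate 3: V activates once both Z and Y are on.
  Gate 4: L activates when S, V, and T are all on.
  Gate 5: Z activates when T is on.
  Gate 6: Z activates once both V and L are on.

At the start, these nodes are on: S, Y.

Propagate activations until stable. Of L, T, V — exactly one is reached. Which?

V

Gate 1: S and Y on → Z on.
Gate 3: Z and Y on → V on.
T would need L and Z (Gate 2), but L never turns on. L would need S, V, and T (Gate 4), but T never turns on.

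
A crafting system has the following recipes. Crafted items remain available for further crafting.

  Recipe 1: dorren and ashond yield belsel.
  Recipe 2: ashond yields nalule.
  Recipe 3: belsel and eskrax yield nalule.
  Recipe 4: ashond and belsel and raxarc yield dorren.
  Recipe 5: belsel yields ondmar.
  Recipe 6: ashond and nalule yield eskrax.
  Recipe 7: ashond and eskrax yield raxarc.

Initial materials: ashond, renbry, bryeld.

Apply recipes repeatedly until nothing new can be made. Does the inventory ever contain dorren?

dorren would need ashond, belsel, and raxarc (Recipe 4), but belsel is never obtained.

No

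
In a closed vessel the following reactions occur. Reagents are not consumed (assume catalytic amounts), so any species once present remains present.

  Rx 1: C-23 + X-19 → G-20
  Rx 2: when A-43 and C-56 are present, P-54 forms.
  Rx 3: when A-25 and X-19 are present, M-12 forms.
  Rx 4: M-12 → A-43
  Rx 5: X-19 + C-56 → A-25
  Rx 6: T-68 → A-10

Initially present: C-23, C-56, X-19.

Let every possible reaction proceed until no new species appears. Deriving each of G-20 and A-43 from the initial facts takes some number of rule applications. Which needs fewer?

G-20: C-23 and X-19 present → G-20 forms (Rx 1). [1 rule application]
A-43: X-19 and C-56 present → A-25 forms (Rx 5). A-25 and X-19 present → M-12 forms (Rx 3). M-12 present → A-43 forms (Rx 4). [3 rule applications]
G-20 needs fewer.

G-20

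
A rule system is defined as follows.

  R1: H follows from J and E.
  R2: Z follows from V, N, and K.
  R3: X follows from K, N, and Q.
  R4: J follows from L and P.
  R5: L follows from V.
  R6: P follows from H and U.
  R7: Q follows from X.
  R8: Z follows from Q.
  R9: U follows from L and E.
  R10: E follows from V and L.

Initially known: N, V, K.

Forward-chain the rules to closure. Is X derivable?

X would need K, N, and Q (R3), but Q is never established.

No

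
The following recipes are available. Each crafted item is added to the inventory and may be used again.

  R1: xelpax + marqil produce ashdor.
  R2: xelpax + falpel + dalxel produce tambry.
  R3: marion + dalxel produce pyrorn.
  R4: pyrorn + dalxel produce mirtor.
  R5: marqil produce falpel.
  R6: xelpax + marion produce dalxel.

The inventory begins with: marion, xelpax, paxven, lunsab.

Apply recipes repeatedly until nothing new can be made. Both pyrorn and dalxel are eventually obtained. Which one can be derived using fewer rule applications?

dalxel: xelpax + marion → dalxel (R6). [1 rule application]
pyrorn: xelpax + marion → dalxel (R6). Using R3, marion and dalxel make pyrorn. [2 rule applications]
dalxel needs fewer.

dalxel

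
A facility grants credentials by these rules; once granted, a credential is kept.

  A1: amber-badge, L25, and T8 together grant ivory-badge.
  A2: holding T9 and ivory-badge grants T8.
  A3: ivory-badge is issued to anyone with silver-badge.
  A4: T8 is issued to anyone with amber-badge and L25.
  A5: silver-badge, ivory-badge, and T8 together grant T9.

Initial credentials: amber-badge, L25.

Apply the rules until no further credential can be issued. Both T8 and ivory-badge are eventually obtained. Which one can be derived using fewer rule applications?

T8: Holding amber-badge and L25 grants T8 (A4). [1 rule application]
ivory-badge: Holding amber-badge and L25 grants T8 (A4). Holding amber-badge, L25, and T8 grants ivory-badge (A1). [2 rule applications]
T8 needs fewer.

T8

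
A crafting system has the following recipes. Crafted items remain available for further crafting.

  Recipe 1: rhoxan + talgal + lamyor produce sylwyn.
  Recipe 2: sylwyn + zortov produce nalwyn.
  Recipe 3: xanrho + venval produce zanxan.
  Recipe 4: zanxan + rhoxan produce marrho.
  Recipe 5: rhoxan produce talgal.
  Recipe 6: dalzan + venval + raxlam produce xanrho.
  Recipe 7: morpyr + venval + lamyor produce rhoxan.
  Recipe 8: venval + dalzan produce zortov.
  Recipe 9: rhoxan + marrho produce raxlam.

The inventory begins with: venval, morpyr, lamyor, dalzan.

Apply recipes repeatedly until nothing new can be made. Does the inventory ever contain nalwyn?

morpyr + venval + lamyor → rhoxan (Recipe 7).
Using Recipe 8, venval and dalzan make zortov.
Using Recipe 5, rhoxan makes talgal.
rhoxan + talgal + lamyor → sylwyn (Recipe 1).
Using Recipe 2, sylwyn and zortov make nalwyn.

Yes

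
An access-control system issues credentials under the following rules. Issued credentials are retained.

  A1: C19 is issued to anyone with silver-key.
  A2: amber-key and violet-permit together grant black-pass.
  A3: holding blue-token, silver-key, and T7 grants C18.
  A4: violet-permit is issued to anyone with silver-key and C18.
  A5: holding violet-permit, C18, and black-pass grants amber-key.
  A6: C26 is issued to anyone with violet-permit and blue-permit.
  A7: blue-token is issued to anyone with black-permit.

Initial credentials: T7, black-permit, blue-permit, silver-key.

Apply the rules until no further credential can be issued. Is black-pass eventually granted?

No

black-pass would need amber-key and violet-permit (A2), but amber-key is never granted.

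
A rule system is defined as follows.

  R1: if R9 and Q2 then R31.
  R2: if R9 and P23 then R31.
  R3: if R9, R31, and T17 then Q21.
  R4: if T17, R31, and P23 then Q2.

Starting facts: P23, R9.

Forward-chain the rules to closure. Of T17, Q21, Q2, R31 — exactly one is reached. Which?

From R9 and P23, R2 gives R31.
Q21 would need R9, R31, and T17 (R3), but T17 is never established. Q2 would need T17, R31, and P23 (R4), but T17 is never established. No rule produces T17, and it is not given.

R31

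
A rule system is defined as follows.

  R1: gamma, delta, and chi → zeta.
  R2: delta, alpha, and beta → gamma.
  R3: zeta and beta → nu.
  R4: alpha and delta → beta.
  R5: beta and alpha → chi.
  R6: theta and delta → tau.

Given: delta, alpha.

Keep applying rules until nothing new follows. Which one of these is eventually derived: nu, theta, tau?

nu

alpha and delta hold, so beta follows (R4).
beta and alpha hold, so chi follows (R5).
delta, alpha, and beta hold, so gamma follows (R2).
From gamma, delta, and chi, R1 gives zeta.
From zeta and beta, R3 gives nu.
No rule produces theta, and it is not given. tau would need theta and delta (R6), but theta is never established.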